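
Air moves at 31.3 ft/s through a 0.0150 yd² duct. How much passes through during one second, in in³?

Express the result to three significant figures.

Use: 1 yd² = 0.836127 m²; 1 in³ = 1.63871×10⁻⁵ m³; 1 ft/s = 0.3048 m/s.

31.3 ft/s × 0.3048 = 9.54024 m/s
0.0150 yd² × 0.836127 = 0.0125419 m²
V = v × A × t = 9.54024 m/s × 0.0125419 m² × 1 s = 0.119653 m³
0.119653 m³ ÷ (1.63871×10⁻⁵ m³/in³) = 7301.66 in³

7300 in³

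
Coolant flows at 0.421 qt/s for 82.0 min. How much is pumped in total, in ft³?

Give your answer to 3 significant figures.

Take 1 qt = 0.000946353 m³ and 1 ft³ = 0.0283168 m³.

0.421 qt/s → 3.98415×10⁻⁴ m³/s
82.0 min → 4920 s
V = Q × t = 3.98415×10⁻⁴ × 4920 = 1.9602 m³
In ft³: 1.9602 / 0.0283168 = 69.2239 ft³

69.2 ft³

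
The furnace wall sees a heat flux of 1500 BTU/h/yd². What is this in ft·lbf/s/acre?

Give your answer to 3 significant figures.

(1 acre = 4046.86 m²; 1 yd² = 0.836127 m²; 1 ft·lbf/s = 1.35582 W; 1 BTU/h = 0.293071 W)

1.57×10⁶ ft·lbf/s/acre

1500 BTU/h/yd² × 0.293071 W/BTU/h ÷ 0.836127 m²/yd² = 525.765 W/m²
525.765 W/m² ÷ 1.35582 W/ft·lbf/s × 4046.86 m²/acre = 1.56931×10⁶ ft·lbf/s/acre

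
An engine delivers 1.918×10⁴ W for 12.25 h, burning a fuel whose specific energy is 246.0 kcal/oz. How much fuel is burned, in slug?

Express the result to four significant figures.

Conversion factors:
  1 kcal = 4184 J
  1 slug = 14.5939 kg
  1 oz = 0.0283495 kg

1.596 slug

12.25 h → 44100 s
E = P × t = 19180 × 44100 = 8.45838×10⁸ J
246.0 kcal/oz → 3.63062×10⁷ J/kg
m = E / e_s = 8.45838×10⁸ / 3.63062×10⁷ = 23.2973 kg
In slug: 23.2973 / 14.5939 = 1.59637 slug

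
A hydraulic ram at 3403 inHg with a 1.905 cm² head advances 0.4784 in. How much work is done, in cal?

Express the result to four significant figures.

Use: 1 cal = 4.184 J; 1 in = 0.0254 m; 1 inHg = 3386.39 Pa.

3403 inHg → 1.15239×10⁷ Pa
1.905 cm² → 1.905×10⁻⁴ m²
F = P × A = 1.15239×10⁷ × 1.905×10⁻⁴ = 2195.3 N
0.4784 in → 0.0121514 m
W = F × d = 2195.3 × 0.0121514 = 26.676 J
In cal: 26.676 / 4.184 = 6.37572 cal

6.376 cal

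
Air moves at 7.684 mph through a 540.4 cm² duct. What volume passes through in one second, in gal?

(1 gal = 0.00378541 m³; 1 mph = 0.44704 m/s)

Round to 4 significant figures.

49.04 gal

7.684 mph × 0.44704 → 3.43506 m/s
540.4 cm² × 0.0001 → 0.05404 m²
V = v × A × t = 3.43506 m/s × 0.05404 m² × 1 s = 0.185631 m³
0.185631 m³ ÷ (0.00378541 m³/gal) = 49.0385 gal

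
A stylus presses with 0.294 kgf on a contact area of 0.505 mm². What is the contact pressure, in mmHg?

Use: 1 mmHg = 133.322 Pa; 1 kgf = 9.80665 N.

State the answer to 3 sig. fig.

0.294 kgf × 9.80665 = 2.88316 N
0.505 mm² × 10⁻⁶ = 5.05×10⁻⁷ m²
P = F / A = 2.88316 N / 5.05×10⁻⁷ m² = 5.70923×10⁶ Pa
5.70923×10⁶ Pa ÷ (133.322 Pa/mmHg) = 42822.9 mmHg

4.28×10⁴ mmHg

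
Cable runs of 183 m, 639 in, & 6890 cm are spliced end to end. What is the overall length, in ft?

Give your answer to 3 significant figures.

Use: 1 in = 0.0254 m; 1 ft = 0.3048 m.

183 m (already m)
639 in × 0.0254 = 16.2306 m
6890 cm × 0.01 = 68.9 m
Sum: 183 + 16.2306 + 68.9 = 268.131 m
In ft: 268.131 / 0.3048 = 879.695 ft

880 ft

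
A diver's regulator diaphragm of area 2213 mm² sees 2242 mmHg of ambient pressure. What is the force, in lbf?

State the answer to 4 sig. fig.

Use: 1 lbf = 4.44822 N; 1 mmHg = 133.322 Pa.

148.7 lbf

2242 mmHg × 133.322 = 298908 Pa
2213 mm² × 10⁻⁶ = 0.002213 m²
F = P × A = 298908 Pa × 0.002213 m² = 661.483 N
661.483 N ÷ (4.44822 N/lbf) = 148.707 lbf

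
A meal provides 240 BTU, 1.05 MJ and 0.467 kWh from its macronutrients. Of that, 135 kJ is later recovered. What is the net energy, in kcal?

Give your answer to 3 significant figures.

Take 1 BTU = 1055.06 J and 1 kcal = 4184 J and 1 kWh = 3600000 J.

681 kcal

240 BTU × 1055.06 = 253214 J
1.05 MJ × 1000000 = 1.05×10⁶ J
0.467 kWh × 3600000 = 1.6812×10⁶ J
135 kJ × 1000 = 135000 J
Sum: 253214 + 1.05×10⁶ + 1.6812×10⁶ − 135000 = 2.84941×10⁶ J
In kcal: 2.84941×10⁶ / 4184 = 681.025 kcal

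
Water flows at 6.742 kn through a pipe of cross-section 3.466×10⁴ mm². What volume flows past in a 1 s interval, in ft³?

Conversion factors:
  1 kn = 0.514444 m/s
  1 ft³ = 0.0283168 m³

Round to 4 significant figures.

6.742 kn × 0.514444 → 3.46838 m/s
3.466×10⁴ mm² × 10⁻⁶ → 0.03466 m²
V = v × A × t = 3.46838 m/s × 0.03466 m² × 1 s = 0.120214 m³
0.120214 m³ ÷ (0.0283168 m³/ft³) = 4.24532 ft³

4.245 ft³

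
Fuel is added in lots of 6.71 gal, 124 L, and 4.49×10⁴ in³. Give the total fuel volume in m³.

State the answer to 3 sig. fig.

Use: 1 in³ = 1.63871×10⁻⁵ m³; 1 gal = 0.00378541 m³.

6.71 gal × 0.00378541 = 0.0254001 m³
124 L × 0.001 = 0.124 m³
4.49×10⁴ in³ × 1.63871×10⁻⁵ = 0.735781 m³
Sum: 0.0254001 + 0.124 + 0.735781 = 0.885181 m³

0.885 m³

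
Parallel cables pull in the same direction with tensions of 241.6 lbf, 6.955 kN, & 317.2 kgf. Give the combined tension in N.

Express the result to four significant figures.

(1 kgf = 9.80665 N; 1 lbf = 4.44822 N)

241.6 lbf × 4.44822 = 1074.69 N
6.955 kN × 1000 = 6955 N
317.2 kgf × 9.80665 = 3110.67 N
Sum: 1074.69 + 6955 + 3110.67 = 11140.4 N

1.114×10⁴ N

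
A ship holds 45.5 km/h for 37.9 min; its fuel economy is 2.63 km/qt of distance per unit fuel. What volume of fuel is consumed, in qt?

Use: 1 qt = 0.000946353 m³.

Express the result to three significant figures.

45.5 km/h → 12.6389 m/s
37.9 min → 2274 s
d = v × t = 12.6389 × 2274 = 28740.9 m
2.63 km/qt → 2.77909×10⁶ m/m³
V = d / (distance per unit fuel) = 28740.9 / 2.77909×10⁶ = 0.0103418 m³
In qt: 0.0103418 / 0.000946353 = 10.9281 qt

10.9 qt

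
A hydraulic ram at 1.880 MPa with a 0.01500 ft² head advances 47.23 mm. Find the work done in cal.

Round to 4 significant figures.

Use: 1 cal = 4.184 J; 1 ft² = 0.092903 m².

29.57 cal

1.880 MPa → 1.88×10⁶ Pa
0.01500 ft² → 0.00139354 m²
F = P × A = 1.88×10⁶ × 0.00139354 = 2619.86 N
47.23 mm → 0.04723 m
W = F × d = 2619.86 × 0.04723 = 123.736 J
In cal: 123.736 / 4.184 = 29.5736 cal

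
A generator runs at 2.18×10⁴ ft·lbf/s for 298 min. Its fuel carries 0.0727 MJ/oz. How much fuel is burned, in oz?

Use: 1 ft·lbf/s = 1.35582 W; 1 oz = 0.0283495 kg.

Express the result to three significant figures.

2.18×10⁴ ft·lbf/s → 29556.9 W
298 min → 17880 s
E = P × t = 29556.9 × 17880 = 5.28477×10⁸ J
0.0727 MJ/oz → 2.56442×10⁶ J/kg
m = E / e_s = 5.28477×10⁸ / 2.56442×10⁶ = 206.081 kg
In oz: 206.081 / 0.0283495 = 7269.3 oz

7270 oz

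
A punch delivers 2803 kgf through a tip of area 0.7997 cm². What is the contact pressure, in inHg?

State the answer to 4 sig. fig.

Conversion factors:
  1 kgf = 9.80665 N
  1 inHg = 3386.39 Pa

2803 kgf × 9.80665 = 27488 N
0.7997 cm² × 0.0001 = 7.997×10⁻⁵ m²
P = F / A = 27488 N / 7.997×10⁻⁵ m² = 3.43729×10⁸ Pa
3.43729×10⁸ Pa ÷ (3386.39 Pa/inHg) = 101503 inHg

1.015×10⁵ inHg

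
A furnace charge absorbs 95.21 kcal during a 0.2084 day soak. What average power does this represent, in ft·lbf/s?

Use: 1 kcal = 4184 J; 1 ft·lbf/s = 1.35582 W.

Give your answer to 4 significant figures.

95.21 kcal × 4184 → 398359 J
0.2084 day × 86400 → 18005.8 s
P = E / t = 398359 J / 18005.8 s = 22.1239 W
22.1239 W ÷ (1.35582 W/ft·lbf/s) = 16.3177 ft·lbf/s

16.32 ft·lbf/s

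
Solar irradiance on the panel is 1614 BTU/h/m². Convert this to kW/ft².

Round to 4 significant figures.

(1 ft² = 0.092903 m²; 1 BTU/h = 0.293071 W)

1614 BTU/h/m² × 0.293071 W/BTU/h = 473.017 W/m²
473.017 W/m² ÷ 1000 W/kW × 0.092903 m²/ft² = 0.0439447 kW/ft²

0.04394 kW/ft²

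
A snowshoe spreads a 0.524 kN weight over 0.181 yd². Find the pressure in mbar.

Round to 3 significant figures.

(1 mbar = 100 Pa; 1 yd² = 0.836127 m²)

0.524 kN × 1000 → 524 N
0.181 yd² × 0.836127 → 0.151339 m²
P = F / A = 524 N / 0.151339 m² = 3462.43 Pa
3462.43 Pa ÷ (100 Pa/mbar) = 34.6243 mbar

34.6 mbar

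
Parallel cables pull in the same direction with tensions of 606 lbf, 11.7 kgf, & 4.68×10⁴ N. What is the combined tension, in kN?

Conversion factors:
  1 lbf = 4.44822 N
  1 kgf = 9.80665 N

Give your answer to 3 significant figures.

606 lbf × 4.44822 = 2695.62 N
11.7 kgf × 9.80665 = 114.738 N
4.68×10⁴ N (already N)
Combined: 2695.62 + 114.738 + 46800 = 49610.4 N
In kN: 49610.4 / 1000 = 49.6104 kN

49.6 kN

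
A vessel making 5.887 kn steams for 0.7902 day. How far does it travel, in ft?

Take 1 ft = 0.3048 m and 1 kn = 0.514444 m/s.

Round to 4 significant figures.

5.887 kn × 0.514444 = 3.02853 m/s
0.7902 day × 86400 = 68273.3 s
d = v × t = 3.02853 m/s × 68273.3 s = 206768 m
206768 m ÷ (0.3048 m/ft) = 678373 ft

6.784×10⁵ ft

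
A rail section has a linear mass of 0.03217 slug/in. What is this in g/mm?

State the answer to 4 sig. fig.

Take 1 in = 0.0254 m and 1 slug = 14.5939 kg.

0.03217 slug/in × 14.5939 kg/slug ÷ 0.0254 m/in = 18.4837 kg/m
18.4837 kg/m ÷ 0.001 kg/g × 0.001 m/mm = 18.4837 g/mm

18.48 g/mm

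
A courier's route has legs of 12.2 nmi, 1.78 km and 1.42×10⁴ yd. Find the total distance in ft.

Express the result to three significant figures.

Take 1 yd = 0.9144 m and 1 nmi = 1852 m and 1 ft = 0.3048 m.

1.23×10⁵ ft

12.2 nmi × 1852 = 22594.4 m
1.78 km × 1000 = 1780 m
1.42×10⁴ yd × 0.9144 = 12984.5 m
Sum: 22594.4 + 1780 + 12984.5 = 37358.9 m
In ft: 37358.9 / 0.3048 = 122569 ft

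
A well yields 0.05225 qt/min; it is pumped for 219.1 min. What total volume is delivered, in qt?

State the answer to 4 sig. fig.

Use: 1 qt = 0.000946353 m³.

11.45 qt

0.05225 qt/min → 8.24116×10⁻⁷ m³/s
219.1 min → 13146 s
V = Q × t = 8.24116×10⁻⁷ × 13146 = 0.0108338 m³
In qt: 0.0108338 / 0.000946353 = 11.4479 qt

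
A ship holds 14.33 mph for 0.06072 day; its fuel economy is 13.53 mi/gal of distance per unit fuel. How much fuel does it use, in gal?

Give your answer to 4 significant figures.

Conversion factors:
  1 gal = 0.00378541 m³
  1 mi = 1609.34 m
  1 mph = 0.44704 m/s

1.543 gal

14.33 mph → 6.40608 m/s
0.06072 day → 5246.21 s
d = v × t = 6.40608 × 5246.21 = 33607.6 m
13.53 mi/gal → 5.75218×10⁶ m/m³
V = d / (distance per unit fuel) = 33607.6 / 5.75218×10⁶ = 0.00584258 m³
In gal: 0.00584258 / 0.00378541 = 1.54345 gal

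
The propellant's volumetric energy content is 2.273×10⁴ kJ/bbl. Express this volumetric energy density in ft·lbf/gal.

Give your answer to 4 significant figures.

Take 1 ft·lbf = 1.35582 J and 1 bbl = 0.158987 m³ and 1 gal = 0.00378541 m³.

2.273×10⁴ kJ/bbl × 1000 J/kJ ÷ 0.158987 m³/bbl = 1.42968×10⁸ J/m³
1.42968×10⁸ J/m³ ÷ 1.35582 J/ft·lbf × 0.00378541 m³/gal = 399162 ft·lbf/gal

3.992×10⁵ ft·lbf/gal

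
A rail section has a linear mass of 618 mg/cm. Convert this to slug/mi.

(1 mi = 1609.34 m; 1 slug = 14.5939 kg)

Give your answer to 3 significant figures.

618 mg/cm × 10⁻⁶ kg/mg ÷ 0.01 m/cm = 0.0618 kg/m
0.0618 kg/m ÷ 14.5939 kg/slug × 1609.34 m/mi = 6.81499 slug/mi

6.81 slug/mi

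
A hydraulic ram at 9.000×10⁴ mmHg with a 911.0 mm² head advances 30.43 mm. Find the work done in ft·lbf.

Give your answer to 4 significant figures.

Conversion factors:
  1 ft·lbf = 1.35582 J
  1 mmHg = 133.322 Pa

245.3 ft·lbf

9.000×10⁴ mmHg → 1.1999×10⁷ Pa
911.0 mm² → 9.11×10⁻⁴ m²
F = P × A = 1.1999×10⁷ × 9.11×10⁻⁴ = 10931.1 N
30.43 mm → 0.03043 m
W = F × d = 10931.1 × 0.03043 = 332.633 J
In ft·lbf: 332.633 / 1.35582 = 245.337 ft·lbf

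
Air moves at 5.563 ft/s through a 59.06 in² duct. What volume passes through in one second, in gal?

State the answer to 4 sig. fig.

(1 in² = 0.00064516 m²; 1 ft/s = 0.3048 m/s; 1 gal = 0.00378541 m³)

5.563 ft/s × 0.3048 → 1.6956 m/s
59.06 in² × 0.00064516 → 0.0381031 m²
V = v × A × t = 1.6956 m/s × 0.0381031 m² × 1 s = 0.0646076 m³
0.0646076 m³ ÷ (0.00378541 m³/gal) = 17.0675 gal

17.07 gal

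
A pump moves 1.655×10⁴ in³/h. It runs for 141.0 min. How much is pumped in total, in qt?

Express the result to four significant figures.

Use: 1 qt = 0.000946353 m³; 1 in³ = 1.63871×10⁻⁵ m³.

1.655×10⁴ in³/h → 7.53351×10⁻⁵ m³/s
141.0 min → 8460 s
V = Q × t = 7.53351×10⁻⁵ × 8460 = 0.637335 m³
In qt: 0.637335 / 0.000946353 = 673.464 qt

673.5 qt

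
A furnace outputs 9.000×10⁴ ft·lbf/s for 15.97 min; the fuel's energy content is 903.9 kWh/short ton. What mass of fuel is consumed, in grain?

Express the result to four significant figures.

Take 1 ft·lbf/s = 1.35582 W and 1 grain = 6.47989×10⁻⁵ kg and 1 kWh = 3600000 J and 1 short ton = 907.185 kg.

5.030×10⁵ grain

9.000×10⁴ ft·lbf/s → 122024 W
15.97 min → 958.2 s
E = P × t = 122024 × 958.2 = 1.16923×10⁸ J
903.9 kWh/short ton → 3.58696×10⁶ J/kg
m = E / e_s = 1.16923×10⁸ / 3.58696×10⁶ = 32.5967 kg
In grain: 32.5967 / 6.47989×10⁻⁵ = 503044 grain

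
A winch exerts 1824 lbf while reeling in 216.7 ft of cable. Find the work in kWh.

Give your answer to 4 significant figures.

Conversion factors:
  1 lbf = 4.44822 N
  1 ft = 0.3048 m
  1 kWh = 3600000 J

0.1489 kWh

1824 lbf × 4.44822 → 8113.55 N
216.7 ft × 0.3048 → 66.0502 m
W = F × d = 8113.55 N × 66.0502 m = 535902 J
535902 J ÷ (3600000 J/kWh) = 0.148862 kWh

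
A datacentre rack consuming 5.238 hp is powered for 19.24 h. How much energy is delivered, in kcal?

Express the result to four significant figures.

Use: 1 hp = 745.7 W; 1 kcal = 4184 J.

5.238 hp × 745.7 → 3905.98 W
19.24 h × 3600 → 69264 s
E = P × t = 3905.98 W × 69264 s = 2.70544×10⁸ J
2.70544×10⁸ J ÷ (4184 J/kcal) = 64661.6 kcal

6.466×10⁴ kcal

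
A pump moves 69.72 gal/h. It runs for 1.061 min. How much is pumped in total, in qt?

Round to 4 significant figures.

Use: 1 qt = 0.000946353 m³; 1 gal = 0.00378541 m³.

69.72 gal/h → 7.33108×10⁻⁵ m³/s
1.061 min → 63.66 s
V = Q × t = 7.33108×10⁻⁵ × 63.66 = 0.00466697 m³
In qt: 0.00466697 / 0.000946353 = 4.93153 qt

4.932 qt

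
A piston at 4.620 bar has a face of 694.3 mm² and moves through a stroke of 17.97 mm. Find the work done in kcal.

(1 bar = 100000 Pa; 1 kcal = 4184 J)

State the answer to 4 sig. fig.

0.001378 kcal

4.620 bar → 462000 Pa
694.3 mm² → 6.943×10⁻⁴ m²
F = P × A = 462000 × 6.943×10⁻⁴ = 320.767 N
17.97 mm → 0.01797 m
W = F × d = 320.767 × 0.01797 = 5.76418 J
In kcal: 5.76418 / 4184 = 0.00137767 kcal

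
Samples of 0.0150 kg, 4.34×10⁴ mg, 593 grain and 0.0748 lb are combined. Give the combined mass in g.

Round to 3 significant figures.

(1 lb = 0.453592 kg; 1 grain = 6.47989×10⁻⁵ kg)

131 g

0.0150 kg (already kg)
4.34×10⁴ mg × 10⁻⁶ = 0.0434 kg
593 grain × 6.47989×10⁻⁵ = 0.0384257 kg
0.0748 lb × 0.453592 = 0.0339287 kg
Sum: 0.015 + 0.0434 + 0.0384257 + 0.0339287 = 0.130754 kg
In g: 0.130754 / 0.001 = 130.754 g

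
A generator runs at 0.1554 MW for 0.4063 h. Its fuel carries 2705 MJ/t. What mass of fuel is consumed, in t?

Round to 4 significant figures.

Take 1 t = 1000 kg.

0.1554 MW → 155400 W
0.4063 h → 1462.68 s
E = P × t = 155400 × 1462.68 = 2.273×10⁸ J
2705 MJ/t → 2.705×10⁶ J/kg
m = E / e_s = 2.273×10⁸ / 2.705×10⁶ = 84.0296 kg
In t: 84.0296 / 1000 = 0.0840296 t

0.08403 t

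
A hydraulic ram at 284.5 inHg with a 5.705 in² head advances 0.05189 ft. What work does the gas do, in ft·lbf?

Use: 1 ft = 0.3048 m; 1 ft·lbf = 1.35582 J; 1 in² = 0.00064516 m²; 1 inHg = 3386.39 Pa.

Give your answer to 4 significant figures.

41.37 ft·lbf

284.5 inHg → 963428 Pa
5.705 in² → 0.00368064 m²
F = P × A = 963428 × 0.00368064 = 3546.03 N
0.05189 ft → 0.0158161 m
W = F × d = 3546.03 × 0.0158161 = 56.0844 J
In ft·lbf: 56.0844 / 1.35582 = 41.3657 ft·lbf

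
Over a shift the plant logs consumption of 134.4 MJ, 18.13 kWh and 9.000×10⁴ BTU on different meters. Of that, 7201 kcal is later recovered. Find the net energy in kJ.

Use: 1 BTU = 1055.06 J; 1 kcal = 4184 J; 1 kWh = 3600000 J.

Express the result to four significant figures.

134.4 MJ × 1000000 = 1.344×10⁸ J
18.13 kWh × 3600000 = 6.5268×10⁷ J
9.000×10⁴ BTU × 1055.06 = 9.49554×10⁷ J
7201 kcal × 4184 = 3.0129×10⁷ J
Result: 1.344×10⁸ + 6.5268×10⁷ + 9.49554×10⁷ − 3.0129×10⁷ = 2.64494×10⁸ J
In kJ: 2.64494×10⁸ / 1000 = 264494 kJ

2.645×10⁵ kJ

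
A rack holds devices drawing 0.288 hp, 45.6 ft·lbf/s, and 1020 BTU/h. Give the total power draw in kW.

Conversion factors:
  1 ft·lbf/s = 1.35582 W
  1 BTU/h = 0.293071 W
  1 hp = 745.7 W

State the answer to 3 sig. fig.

0.288 hp × 745.7 = 214.762 W
45.6 ft·lbf/s × 1.35582 = 61.8254 W
1020 BTU/h × 0.293071 = 298.932 W
Total: 214.762 + 61.8254 + 298.932 = 575.519 W
In kW: 575.519 / 1000 = 0.575519 kW

0.576 kW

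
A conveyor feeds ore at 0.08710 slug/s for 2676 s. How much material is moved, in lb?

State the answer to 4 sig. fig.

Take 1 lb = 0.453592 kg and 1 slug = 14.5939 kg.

0.08710 slug/s → 1.27113 kg/s
m = ṁ × t = 1.27113 × 2676 = 3401.54 kg
In lb: 3401.54 / 0.453592 = 7499.12 lb

7499 lb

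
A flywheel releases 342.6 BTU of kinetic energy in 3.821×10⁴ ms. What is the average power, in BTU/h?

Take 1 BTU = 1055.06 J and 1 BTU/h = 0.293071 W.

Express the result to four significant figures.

342.6 BTU × 1055.06 → 361464 J
3.821×10⁴ ms × 0.001 → 38.21 s
P = E / t = 361464 J / 38.21 s = 9459.93 W
9459.93 W ÷ (0.293071 W/BTU/h) = 32278.6 BTU/h

3.228×10⁴ BTU/h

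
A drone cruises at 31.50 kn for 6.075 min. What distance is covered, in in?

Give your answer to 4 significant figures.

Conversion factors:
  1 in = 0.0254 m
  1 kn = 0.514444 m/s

31.50 kn × 0.514444 = 16.205 m/s
6.075 min × 60 = 364.5 s
d = v × t = 16.205 m/s × 364.5 s = 5906.72 m
5906.72 m ÷ (0.0254 m/in) = 232548 in

2.325×10⁵ in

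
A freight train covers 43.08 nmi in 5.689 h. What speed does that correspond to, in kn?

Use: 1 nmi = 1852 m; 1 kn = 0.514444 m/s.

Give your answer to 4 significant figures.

43.08 nmi × 1852 → 79784.2 m
5.689 h × 3600 → 20480.4 s
v = d / t = 79784.2 m / 20480.4 s = 3.89564 m/s
3.89564 m/s ÷ (0.514444 m/s/kn) = 7.57252 kn

7.573 kn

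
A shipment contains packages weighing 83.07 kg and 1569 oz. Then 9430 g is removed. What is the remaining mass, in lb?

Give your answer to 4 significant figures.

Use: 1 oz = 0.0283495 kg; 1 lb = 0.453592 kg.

83.07 kg (already kg)
1569 oz × 0.0283495 → 44.4804 kg
9430 g × 0.001 → 9.43 kg
Net: 83.07 + 44.4804 − 9.43 = 118.12 kg
In lb: 118.12 / 0.453592 = 260.41 lb

260.4 lb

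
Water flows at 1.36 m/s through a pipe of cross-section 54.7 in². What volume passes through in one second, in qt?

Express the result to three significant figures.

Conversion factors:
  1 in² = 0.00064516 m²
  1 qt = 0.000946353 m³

54.7 in² × 0.00064516 → 0.0352903 m²
V = v × A × t = 1.36 m/s × 0.0352903 m² × 1 s = 0.0479948 m³
0.0479948 m³ ÷ (0.000946353 m³/qt) = 50.7155 qt

50.7 qt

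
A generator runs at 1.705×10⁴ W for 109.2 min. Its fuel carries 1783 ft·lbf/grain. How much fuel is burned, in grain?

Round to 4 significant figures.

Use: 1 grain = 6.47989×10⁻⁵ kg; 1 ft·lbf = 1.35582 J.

4.621×10⁴ grain

109.2 min → 6552 s
E = P × t = 17050 × 6552 = 1.11712×10⁸ J
1783 ft·lbf/grain → 3.73066×10⁷ J/kg
m = E / e_s = 1.11712×10⁸ / 3.73066×10⁷ = 2.99443 kg
In grain: 2.99443 / 6.47989×10⁻⁵ = 46211.1 grain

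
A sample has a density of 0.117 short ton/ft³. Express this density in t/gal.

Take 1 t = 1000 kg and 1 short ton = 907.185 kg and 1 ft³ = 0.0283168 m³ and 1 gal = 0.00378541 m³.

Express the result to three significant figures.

0.0142 t/gal

0.117 short ton/ft³ × 907.185 kg/short ton ÷ 0.0283168 m³/ft³ = 3748.33 kg/m³
3748.33 kg/m³ ÷ 1000 kg/t × 0.00378541 m³/gal = 0.014189 t/gal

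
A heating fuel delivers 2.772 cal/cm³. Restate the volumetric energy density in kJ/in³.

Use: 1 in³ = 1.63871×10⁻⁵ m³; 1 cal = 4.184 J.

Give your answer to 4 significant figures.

2.772 cal/cm³ × 4.184 J/cal ÷ 10⁻⁶ m³/cm³ = 1.1598×10⁷ J/m³
1.1598×10⁷ J/m³ ÷ 1000 J/kJ × 1.63871×10⁻⁵ m³/in³ = 0.190058 kJ/in³

0.1901 kJ/in³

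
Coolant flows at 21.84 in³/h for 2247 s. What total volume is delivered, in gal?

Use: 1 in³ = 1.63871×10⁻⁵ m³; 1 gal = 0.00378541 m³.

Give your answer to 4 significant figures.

0.05901 gal

21.84 in³/h → 9.94151×10⁻⁸ m³/s
V = Q × t = 9.94151×10⁻⁸ × 2247 = 2.23386×10⁻⁴ m³
In gal: 2.23386×10⁻⁴ / 0.00378541 = 0.0590124 gal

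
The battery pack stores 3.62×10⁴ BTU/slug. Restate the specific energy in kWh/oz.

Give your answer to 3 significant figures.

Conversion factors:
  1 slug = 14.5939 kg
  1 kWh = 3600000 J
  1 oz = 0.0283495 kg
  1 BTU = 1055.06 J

3.62×10⁴ BTU/slug × 1055.06 J/BTU ÷ 14.5939 kg/slug = 2.61706×10⁶ J/kg
2.61706×10⁶ J/kg ÷ 3600000 J/kWh × 0.0283495 kg/oz = 0.020609 kWh/oz

0.0206 kWh/oz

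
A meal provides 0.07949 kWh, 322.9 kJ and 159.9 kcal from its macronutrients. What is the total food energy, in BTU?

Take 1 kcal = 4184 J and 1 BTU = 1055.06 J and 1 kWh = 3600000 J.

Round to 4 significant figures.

0.07949 kWh × 3600000 → 286164 J
322.9 kJ × 1000 → 322900 J
159.9 kcal × 4184 → 669022 J
Sum: 286164 + 322900 + 669022 = 1.27809×10⁶ J
In BTU: 1.27809×10⁶ / 1055.06 = 1211.39 BTU

1211 BTU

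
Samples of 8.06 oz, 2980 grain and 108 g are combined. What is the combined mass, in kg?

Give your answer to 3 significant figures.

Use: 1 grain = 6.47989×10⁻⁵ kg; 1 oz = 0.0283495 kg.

8.06 oz × 0.0283495 = 0.228497 kg
2980 grain × 6.47989×10⁻⁵ = 0.193101 kg
108 g × 0.001 = 0.108 kg
Total: 0.228497 + 0.193101 + 0.108 = 0.529598 kg

0.530 kg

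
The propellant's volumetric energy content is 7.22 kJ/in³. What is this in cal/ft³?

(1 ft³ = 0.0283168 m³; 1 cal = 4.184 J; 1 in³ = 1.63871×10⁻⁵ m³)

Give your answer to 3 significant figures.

2.98×10⁶ cal/ft³

7.22 kJ/in³ × 1000 J/kJ ÷ 1.63871×10⁻⁵ m³/in³ = 4.4059×10⁸ J/m³
4.4059×10⁸ J/m³ ÷ 4.184 J/cal × 0.0283168 m³/ft³ = 2.98186×10⁶ cal/ft³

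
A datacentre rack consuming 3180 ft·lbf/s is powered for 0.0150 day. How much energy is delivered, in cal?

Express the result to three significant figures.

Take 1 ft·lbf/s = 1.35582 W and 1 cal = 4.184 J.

1.34×10⁶ cal

3180 ft·lbf/s × 1.35582 → 4311.51 W
0.0150 day × 86400 → 1296 s
E = P × t = 4311.51 W × 1296 s = 5.58772×10⁶ J
5.58772×10⁶ J ÷ (4.184 J/cal) = 1.3355×10⁶ cal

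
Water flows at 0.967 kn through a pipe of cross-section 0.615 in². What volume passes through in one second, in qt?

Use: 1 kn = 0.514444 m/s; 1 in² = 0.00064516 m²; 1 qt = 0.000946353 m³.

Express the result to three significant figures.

0.967 kn × 0.514444 = 0.497467 m/s
0.615 in² × 0.00064516 = 3.96773×10⁻⁴ m²
V = v × A × t = 0.497467 m/s × 3.96773×10⁻⁴ m² × 1 s = 1.97381×10⁻⁴ m³
1.97381×10⁻⁴ m³ ÷ (0.000946353 m³/qt) = 0.20857 qt

0.209 qt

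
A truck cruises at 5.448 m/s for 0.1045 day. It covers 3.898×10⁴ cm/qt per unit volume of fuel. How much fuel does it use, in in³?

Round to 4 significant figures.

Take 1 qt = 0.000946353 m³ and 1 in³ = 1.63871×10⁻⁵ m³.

0.1045 day → 9028.8 s
d = v × t = 5.448 × 9028.8 = 49188.9 m
3.898×10⁴ cm/qt → 411897 m/m³
V = d / (distance per unit fuel) = 49188.9 / 411897 = 0.11942 m³
In in³: 0.11942 / 1.63871×10⁻⁵ = 7287.44 in³

7287 in³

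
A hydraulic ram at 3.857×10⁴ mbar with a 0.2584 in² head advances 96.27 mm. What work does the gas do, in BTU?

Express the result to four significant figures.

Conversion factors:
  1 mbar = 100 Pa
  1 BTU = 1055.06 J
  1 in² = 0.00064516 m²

3.857×10⁴ mbar → 3.857×10⁶ Pa
0.2584 in² → 1.66709×10⁻⁴ m²
F = P × A = 3.857×10⁶ × 1.66709×10⁻⁴ = 642.997 N
96.27 mm → 0.09627 m
W = F × d = 642.997 × 0.09627 = 61.9013 J
In BTU: 61.9013 / 1055.06 = 0.0586709 BTU

0.05867 BTU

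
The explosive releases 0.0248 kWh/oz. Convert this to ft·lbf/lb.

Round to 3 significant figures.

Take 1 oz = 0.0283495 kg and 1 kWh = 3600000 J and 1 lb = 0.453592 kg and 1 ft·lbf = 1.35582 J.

0.0248 kWh/oz × 3600000 J/kWh ÷ 0.0283495 kg/oz = 3.14926×10⁶ J/kg
3.14926×10⁶ J/kg ÷ 1.35582 J/ft·lbf × 0.453592 kg/lb = 1.05359×10⁶ ft·lbf/lb

1.05×10⁶ ft·lbf/lb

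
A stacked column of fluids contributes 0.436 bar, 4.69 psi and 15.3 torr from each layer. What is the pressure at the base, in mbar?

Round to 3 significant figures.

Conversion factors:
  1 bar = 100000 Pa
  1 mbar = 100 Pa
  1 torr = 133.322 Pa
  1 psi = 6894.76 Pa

780 mbar

0.436 bar × 100000 = 43600 Pa
4.69 psi × 6894.76 = 32336.4 Pa
15.3 torr × 133.322 = 2039.83 Pa
Sum: 43600 + 32336.4 + 2039.83 = 77976.2 Pa
In mbar: 77976.2 / 100 = 779.762 mbar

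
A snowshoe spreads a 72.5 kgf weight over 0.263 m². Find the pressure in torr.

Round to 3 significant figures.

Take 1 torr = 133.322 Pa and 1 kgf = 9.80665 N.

20.3 torr

72.5 kgf × 9.80665 = 710.982 N
P = F / A = 710.982 N / 0.263 m² = 2703.35 Pa
2703.35 Pa ÷ (133.322 Pa/torr) = 20.2768 torr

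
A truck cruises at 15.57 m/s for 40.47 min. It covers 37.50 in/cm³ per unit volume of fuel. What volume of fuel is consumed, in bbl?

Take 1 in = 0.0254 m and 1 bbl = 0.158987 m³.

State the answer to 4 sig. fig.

0.2497 bbl

40.47 min → 2428.2 s
d = v × t = 15.57 × 2428.2 = 37807.1 m
37.50 in/cm³ → 952500 m/m³
V = d / (distance per unit fuel) = 37807.1 / 952500 = 0.0396925 m³
In bbl: 0.0396925 / 0.158987 = 0.249659 bbl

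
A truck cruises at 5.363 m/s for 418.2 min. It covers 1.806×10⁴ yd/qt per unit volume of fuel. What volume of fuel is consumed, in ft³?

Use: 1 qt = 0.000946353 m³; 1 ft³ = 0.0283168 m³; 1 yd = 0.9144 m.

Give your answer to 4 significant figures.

0.2723 ft³

418.2 min → 25092 s
d = v × t = 5.363 × 25092 = 134568 m
1.806×10⁴ yd/qt → 1.74502×10⁷ m/m³
V = d / (distance per unit fuel) = 134568 / 1.74502×10⁷ = 0.00771154 m³
In ft³: 0.00771154 / 0.0283168 = 0.272331 ft³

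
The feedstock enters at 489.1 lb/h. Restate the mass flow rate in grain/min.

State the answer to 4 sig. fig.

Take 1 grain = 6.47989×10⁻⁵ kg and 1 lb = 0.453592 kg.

489.1 lb/h × 0.453592 kg/lb ÷ 3600 s/h = 0.0616255 kg/s
0.0616255 kg/s ÷ 6.47989×10⁻⁵ kg/grain × 60 s/min = 57061.6 grain/min

5.706×10⁴ grain/min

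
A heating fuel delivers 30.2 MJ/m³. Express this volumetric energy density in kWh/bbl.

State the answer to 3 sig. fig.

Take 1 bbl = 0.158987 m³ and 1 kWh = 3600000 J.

30.2 MJ/m³ × 1000000 J/MJ = 3.02×10⁷ J/m³
3.02×10⁷ J/m³ ÷ 3600000 J/kWh × 0.158987 m³/bbl = 1.33372 kWh/bbl

1.33 kWh/bbl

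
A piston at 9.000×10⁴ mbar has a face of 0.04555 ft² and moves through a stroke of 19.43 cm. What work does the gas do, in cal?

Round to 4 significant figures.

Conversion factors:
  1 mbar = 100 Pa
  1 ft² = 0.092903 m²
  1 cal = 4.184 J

1769 cal

9.000×10⁴ mbar → 9×10⁶ Pa
0.04555 ft² → 0.00423173 m²
F = P × A = 9×10⁶ × 0.00423173 = 38085.6 N
19.43 cm → 0.1943 m
W = F × d = 38085.6 × 0.1943 = 7400.03 J
In cal: 7400.03 / 4.184 = 1768.65 cal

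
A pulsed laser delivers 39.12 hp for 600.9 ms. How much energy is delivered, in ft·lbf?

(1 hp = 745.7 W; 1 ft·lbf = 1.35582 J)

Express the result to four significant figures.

1.293×10⁴ ft·lbf

39.12 hp × 745.7 = 29171.8 W
600.9 ms × 0.001 = 0.6009 s
E = P × t = 29171.8 W × 0.6009 s = 17529.3 J
17529.3 J ÷ (1.35582 J/ft·lbf) = 12928.9 ft·lbf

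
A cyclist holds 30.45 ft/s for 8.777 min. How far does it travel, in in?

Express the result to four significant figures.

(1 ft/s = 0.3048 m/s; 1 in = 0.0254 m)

30.45 ft/s × 0.3048 = 9.28116 m/s
8.777 min × 60 = 526.62 s
d = v × t = 9.28116 m/s × 526.62 s = 4887.64 m
4887.64 m ÷ (0.0254 m/in) = 192427 in

1.924×10⁵ in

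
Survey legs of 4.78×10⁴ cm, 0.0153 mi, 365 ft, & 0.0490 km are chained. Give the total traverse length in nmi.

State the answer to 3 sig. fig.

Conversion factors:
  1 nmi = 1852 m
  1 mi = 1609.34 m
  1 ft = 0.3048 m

0.358 nmi

4.78×10⁴ cm × 0.01 → 478 m
0.0153 mi × 1609.34 → 24.6229 m
365 ft × 0.3048 → 111.252 m
0.0490 km × 1000 → 49 m
Total: 478 + 24.6229 + 111.252 + 49 = 662.875 m
In nmi: 662.875 / 1852 = 0.357924 nmi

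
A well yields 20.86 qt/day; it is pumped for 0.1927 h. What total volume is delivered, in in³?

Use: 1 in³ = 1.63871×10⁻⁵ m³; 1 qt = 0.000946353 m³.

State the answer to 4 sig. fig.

9.672 in³

20.86 qt/day → 2.28483×10⁻⁷ m³/s
0.1927 h → 693.72 s
V = Q × t = 2.28483×10⁻⁷ × 693.72 = 1.58503×10⁻⁴ m³
In in³: 1.58503×10⁻⁴ / 1.63871×10⁻⁵ = 9.67243 in³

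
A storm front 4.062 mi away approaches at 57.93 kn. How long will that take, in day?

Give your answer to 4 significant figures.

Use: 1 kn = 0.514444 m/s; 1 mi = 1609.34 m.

0.002539 day

4.062 mi × 1609.34 = 6537.14 m
57.93 kn × 0.514444 = 29.8017 m/s
t = d / v = 6537.14 m / 29.8017 m/s = 219.355 s
219.355 s ÷ (86400 s/day) = 0.00253883 day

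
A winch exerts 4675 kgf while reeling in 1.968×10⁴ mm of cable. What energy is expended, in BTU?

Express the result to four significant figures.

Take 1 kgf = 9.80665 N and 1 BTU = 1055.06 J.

855.2 BTU

4675 kgf × 9.80665 → 45846.1 N
1.968×10⁴ mm × 0.001 → 19.68 m
W = F × d = 45846.1 N × 19.68 m = 902251 J
902251 J ÷ (1055.06 J/BTU) = 855.166 BTU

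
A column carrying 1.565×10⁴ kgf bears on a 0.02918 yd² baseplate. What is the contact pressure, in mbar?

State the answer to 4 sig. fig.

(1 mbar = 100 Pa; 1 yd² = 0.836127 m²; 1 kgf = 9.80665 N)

6.290×10⁴ mbar

1.565×10⁴ kgf × 9.80665 → 153474 N
0.02918 yd² × 0.836127 → 0.0243982 m²
P = F / A = 153474 N / 0.0243982 m² = 6.29038×10⁶ Pa
6.29038×10⁶ Pa ÷ (100 Pa/mbar) = 62903.8 mbar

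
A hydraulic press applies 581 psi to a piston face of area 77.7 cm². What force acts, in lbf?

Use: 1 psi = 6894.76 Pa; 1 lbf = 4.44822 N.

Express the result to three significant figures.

7000 lbf

581 psi × 6894.76 → 4.00586×10⁶ Pa
77.7 cm² × 0.0001 → 0.00777 m²
F = P × A = 4.00586×10⁶ Pa × 0.00777 m² = 31125.5 N
31125.5 N ÷ (4.44822 N/lbf) = 6997.29 lbf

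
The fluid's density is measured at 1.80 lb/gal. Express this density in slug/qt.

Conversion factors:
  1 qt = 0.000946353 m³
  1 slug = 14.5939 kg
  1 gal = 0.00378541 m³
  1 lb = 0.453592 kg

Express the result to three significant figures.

0.0140 slug/qt

1.80 lb/gal × 0.453592 kg/lb ÷ 0.00378541 m³/gal = 215.687 kg/m³
215.687 kg/m³ ÷ 14.5939 kg/slug × 0.000946353 m³/qt = 0.0139864 slug/qt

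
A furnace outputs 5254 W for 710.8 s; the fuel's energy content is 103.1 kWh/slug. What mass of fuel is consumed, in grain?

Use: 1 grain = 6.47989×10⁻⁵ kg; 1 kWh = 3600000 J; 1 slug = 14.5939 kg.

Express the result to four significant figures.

E = P × t = 5254 × 710.8 = 3.73454×10⁶ J
103.1 kWh/slug → 2.54325×10⁷ J/kg
m = E / e_s = 3.73454×10⁶ / 2.54325×10⁷ = 0.146841 kg
In grain: 0.146841 / 6.47989×10⁻⁵ = 2266.1 grain

2266 grain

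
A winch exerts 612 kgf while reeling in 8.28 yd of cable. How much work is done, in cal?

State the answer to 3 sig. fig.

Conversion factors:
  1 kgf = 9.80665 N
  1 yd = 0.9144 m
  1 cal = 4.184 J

1.09×10⁴ cal

612 kgf × 9.80665 → 6001.67 N
8.28 yd × 0.9144 → 7.57123 m
W = F × d = 6001.67 N × 7.57123 m = 45440 J
45440 J ÷ (4.184 J/cal) = 10860.4 cal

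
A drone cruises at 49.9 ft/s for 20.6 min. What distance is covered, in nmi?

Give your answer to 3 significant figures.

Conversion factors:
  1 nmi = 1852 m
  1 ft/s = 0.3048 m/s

49.9 ft/s × 0.3048 = 15.2095 m/s
20.6 min × 60 = 1236 s
d = v × t = 15.2095 m/s × 1236 s = 18798.9 m
18798.9 m ÷ (1852 m/nmi) = 10.1506 nmi

10.2 nmi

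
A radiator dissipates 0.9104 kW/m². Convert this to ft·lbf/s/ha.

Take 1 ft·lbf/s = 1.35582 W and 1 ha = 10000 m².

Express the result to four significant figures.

6.715×10⁶ ft·lbf/s/ha

0.9104 kW/m² × 1000 W/kW = 910.4 W/m²
910.4 W/m² ÷ 1.35582 W/ft·lbf/s × 10000 m²/ha = 6.71476×10⁶ ft·lbf/s/ha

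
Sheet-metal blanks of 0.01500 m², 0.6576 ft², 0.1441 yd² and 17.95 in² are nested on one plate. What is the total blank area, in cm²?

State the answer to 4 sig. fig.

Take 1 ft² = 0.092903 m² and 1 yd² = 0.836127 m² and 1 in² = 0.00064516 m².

0.01500 m² (already m²)
0.6576 ft² × 0.092903 → 0.061093 m²
0.1441 yd² × 0.836127 → 0.120486 m²
17.95 in² × 0.00064516 → 0.0115806 m²
Sum: 0.015 + 0.061093 + 0.120486 + 0.0115806 = 0.20816 m²
In cm²: 0.20816 / 0.0001 = 2081.6 cm²

2082 cm²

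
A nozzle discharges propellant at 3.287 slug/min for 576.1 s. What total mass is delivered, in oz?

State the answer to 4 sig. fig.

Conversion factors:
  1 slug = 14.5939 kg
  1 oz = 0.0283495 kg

1.625×10⁴ oz

3.287 slug/min → 0.799502 kg/s
m = ṁ × t = 0.799502 × 576.1 = 460.593 kg
In oz: 460.593 / 0.0283495 = 16247 oz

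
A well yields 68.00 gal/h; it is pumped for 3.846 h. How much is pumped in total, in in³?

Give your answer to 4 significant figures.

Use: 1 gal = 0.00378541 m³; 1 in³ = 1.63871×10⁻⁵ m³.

6.041×10⁴ in³

68.00 gal/h → 7.15022×10⁻⁵ m³/s
3.846 h → 13845.6 s
V = Q × t = 7.15022×10⁻⁵ × 13845.6 = 0.989991 m³
In in³: 0.989991 / 1.63871×10⁻⁵ = 60412.8 in³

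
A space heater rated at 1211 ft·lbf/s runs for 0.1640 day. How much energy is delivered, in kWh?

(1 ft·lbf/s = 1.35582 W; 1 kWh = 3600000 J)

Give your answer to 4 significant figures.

6.463 kWh

1211 ft·lbf/s × 1.35582 → 1641.9 W
0.1640 day × 86400 → 14169.6 s
E = P × t = 1641.9 W × 14169.6 s = 2.32651×10⁷ J
2.32651×10⁷ J ÷ (3600000 J/kWh) = 6.46253 kWh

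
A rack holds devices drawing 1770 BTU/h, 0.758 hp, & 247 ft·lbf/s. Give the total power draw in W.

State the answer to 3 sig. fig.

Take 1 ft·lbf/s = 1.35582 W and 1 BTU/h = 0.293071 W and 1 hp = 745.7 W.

1420 W

1770 BTU/h × 0.293071 = 518.736 W
0.758 hp × 745.7 = 565.241 W
247 ft·lbf/s × 1.35582 = 334.888 W
Combined: 518.736 + 565.241 + 334.888 = 1418.86 W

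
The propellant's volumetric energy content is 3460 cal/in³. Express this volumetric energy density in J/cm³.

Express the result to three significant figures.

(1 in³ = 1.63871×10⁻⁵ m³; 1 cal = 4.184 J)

3460 cal/in³ × 4.184 J/cal ÷ 1.63871×10⁻⁵ m³/in³ = 8.83417×10⁸ J/m³
8.83417×10⁸ J/m³ × 10⁻⁶ m³/cm³ = 883.417 J/cm³

883 J/cm³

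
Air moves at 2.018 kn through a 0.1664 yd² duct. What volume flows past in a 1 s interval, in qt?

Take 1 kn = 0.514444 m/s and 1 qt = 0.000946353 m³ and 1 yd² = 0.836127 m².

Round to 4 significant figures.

2.018 kn × 0.514444 → 1.03815 m/s
0.1664 yd² × 0.836127 → 0.139132 m²
V = v × A × t = 1.03815 m/s × 0.139132 m² × 1 s = 0.14444 m³
0.14444 m³ ÷ (0.000946353 m³/qt) = 152.628 qt

152.6 qt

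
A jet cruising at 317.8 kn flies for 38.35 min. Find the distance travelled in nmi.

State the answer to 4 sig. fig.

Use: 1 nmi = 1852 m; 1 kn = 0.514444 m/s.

317.8 kn × 0.514444 = 163.49 m/s
38.35 min × 60 = 2301 s
d = v × t = 163.49 m/s × 2301 s = 376190 m
376190 m ÷ (1852 m/nmi) = 203.126 nmi

203.1 nmi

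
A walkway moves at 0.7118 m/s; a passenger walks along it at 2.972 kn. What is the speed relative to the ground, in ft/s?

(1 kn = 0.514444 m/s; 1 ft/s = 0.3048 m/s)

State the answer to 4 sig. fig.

0.7118 m/s (already m/s)
2.972 kn × 0.514444 → 1.52893 m/s
Sum: 0.7118 + 1.52893 = 2.24073 m/s
In ft/s: 2.24073 / 0.3048 = 7.35148 ft/s

7.351 ft/s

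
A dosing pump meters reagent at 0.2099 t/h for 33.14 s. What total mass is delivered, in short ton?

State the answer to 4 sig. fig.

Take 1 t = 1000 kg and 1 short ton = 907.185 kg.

0.2099 t/h → 0.0583056 kg/s
m = ṁ × t = 0.0583056 × 33.14 = 1.93225 kg
In short ton: 1.93225 / 907.185 = 0.00212994 short ton

0.002130 short ton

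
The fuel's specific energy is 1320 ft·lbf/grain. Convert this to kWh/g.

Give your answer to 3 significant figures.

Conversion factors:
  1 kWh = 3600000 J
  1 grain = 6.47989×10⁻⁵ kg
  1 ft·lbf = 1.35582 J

1320 ft·lbf/grain × 1.35582 J/ft·lbf ÷ 6.47989×10⁻⁵ kg/grain = 2.7619×10⁷ J/kg
2.7619×10⁷ J/kg ÷ 3600000 J/kWh × 0.001 kg/g = 0.00767194 kWh/g

0.00767 kWh/g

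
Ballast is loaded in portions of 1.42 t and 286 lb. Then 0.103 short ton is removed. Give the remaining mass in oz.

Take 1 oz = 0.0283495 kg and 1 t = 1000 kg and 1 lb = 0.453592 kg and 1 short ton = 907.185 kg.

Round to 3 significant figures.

1.42 t × 1000 = 1420 kg
286 lb × 0.453592 = 129.727 kg
0.103 short ton × 907.185 = 93.4401 kg
Sum: 1420 + 129.727 − 93.4401 = 1456.29 kg
In oz: 1456.29 / 0.0283495 = 51369.2 oz

5.14×10⁴ oz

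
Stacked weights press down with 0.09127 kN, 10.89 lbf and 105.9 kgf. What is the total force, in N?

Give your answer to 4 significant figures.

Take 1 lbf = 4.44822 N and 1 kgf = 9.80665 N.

1178 N

0.09127 kN × 1000 = 91.27 N
10.89 lbf × 4.44822 = 48.4411 N
105.9 kgf × 9.80665 = 1038.52 N
Sum: 91.27 + 48.4411 + 1038.52 = 1178.23 N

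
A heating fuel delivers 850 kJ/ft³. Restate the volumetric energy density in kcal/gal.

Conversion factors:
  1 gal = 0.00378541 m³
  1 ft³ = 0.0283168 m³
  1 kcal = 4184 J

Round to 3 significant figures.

27.2 kcal/gal

850 kJ/ft³ × 1000 J/kJ ÷ 0.0283168 m³/ft³ = 3.00175×10⁷ J/m³
3.00175×10⁷ J/m³ ÷ 4184 J/kcal × 0.00378541 m³/gal = 27.1579 kcal/gal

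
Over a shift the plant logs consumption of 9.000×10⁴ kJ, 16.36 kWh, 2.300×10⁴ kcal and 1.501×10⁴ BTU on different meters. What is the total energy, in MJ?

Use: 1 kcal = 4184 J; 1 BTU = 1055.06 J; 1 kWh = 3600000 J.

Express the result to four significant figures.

261.0 MJ

9.000×10⁴ kJ × 1000 → 9×10⁷ J
16.36 kWh × 3600000 → 5.8896×10⁷ J
2.300×10⁴ kcal × 4184 → 9.6232×10⁷ J
1.501×10⁴ BTU × 1055.06 → 1.58365×10⁷ J
Total: 9×10⁷ + 5.8896×10⁷ + 9.6232×10⁷ + 1.58365×10⁷ = 2.60964×10⁸ J
In MJ: 2.60964×10⁸ / 1000000 = 260.964 MJ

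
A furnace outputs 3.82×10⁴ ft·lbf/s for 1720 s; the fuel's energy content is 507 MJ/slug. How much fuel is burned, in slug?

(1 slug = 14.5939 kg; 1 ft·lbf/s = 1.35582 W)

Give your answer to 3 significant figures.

0.176 slug

3.82×10⁴ ft·lbf/s → 51792.3 W
E = P × t = 51792.3 × 1720 = 8.90828×10⁷ J
507 MJ/slug → 3.47405×10⁷ J/kg
m = E / e_s = 8.90828×10⁷ / 3.47405×10⁷ = 2.56423 kg
In slug: 2.56423 / 14.5939 = 0.175706 slug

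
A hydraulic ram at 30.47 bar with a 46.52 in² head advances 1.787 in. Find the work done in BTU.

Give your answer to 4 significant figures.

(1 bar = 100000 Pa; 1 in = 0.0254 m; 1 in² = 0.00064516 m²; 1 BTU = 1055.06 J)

3.934 BTU

30.47 bar → 3.047×10⁶ Pa
46.52 in² → 0.0300128 m²
F = P × A = 3.047×10⁶ × 0.0300128 = 91449 N
1.787 in → 0.0453898 m
W = F × d = 91449 × 0.0453898 = 4150.85 J
In BTU: 4150.85 / 1055.06 = 3.93423 BTU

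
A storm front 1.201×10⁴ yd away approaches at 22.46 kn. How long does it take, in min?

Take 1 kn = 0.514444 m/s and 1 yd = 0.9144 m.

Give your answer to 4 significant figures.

1.201×10⁴ yd × 0.9144 → 10981.9 m
22.46 kn × 0.514444 → 11.5544 m/s
t = d / v = 10981.9 m / 11.5544 m/s = 950.452 s
950.452 s ÷ (60 s/min) = 15.8409 min

15.84 min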